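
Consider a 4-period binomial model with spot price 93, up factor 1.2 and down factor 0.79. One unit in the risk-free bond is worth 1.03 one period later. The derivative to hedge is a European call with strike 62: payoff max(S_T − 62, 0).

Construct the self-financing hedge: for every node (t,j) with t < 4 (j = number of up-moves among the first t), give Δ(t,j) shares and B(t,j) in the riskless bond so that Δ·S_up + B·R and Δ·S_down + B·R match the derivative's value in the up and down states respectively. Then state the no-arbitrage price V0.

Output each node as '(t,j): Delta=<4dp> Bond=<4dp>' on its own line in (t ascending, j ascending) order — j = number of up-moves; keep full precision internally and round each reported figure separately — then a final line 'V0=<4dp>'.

No-arbitrage ⇒ martingale measure with p* = (R−d)/(u−d) = 0.5854.
Terminal payoffs: V(4,0)=0.0000, V(4,1)=0.0000, V(4,2)=21.5795, V(4,3)=64.9562, V(4,4)=130.8448
(3,0): S=45.8526. Δ = (V_up−V_dn)/(S_up−S_dn) = (0.0000−0.0000)/(55.0232−36.2236) = 0.0000. V = [p*·0.0000 + (1−p*)·0.0000]/1.03 = 0.0000. B = V − Δ·S = 0.0000.
(3,1): S=69.6496. Δ = (V_up−V_dn)/(S_up−S_dn) = (21.5795−0.0000)/(83.5795−55.0232) = 0.7557. V = [p*·21.5795 + (1−p*)·0.0000]/1.03 = 12.2640. B = V − Δ·S = -40.3689.
(3,2): S=105.7968. Δ = (V_up−V_dn)/(S_up−S_dn) = (64.9562−21.5795)/(126.9562−83.5795) = 1.0000. V = [p*·64.9562 + (1−p*)·21.5795]/1.03 = 45.6026. B = V − Δ·S = -60.1942.
(3,3): S=160.7040. Δ = (V_up−V_dn)/(S_up−S_dn) = (130.8448−64.9562)/(192.8448−126.9562) = 1.0000. V = [p*·130.8448 + (1−p*)·64.9562]/1.03 = 100.5098. B = V − Δ·S = -60.1942.
(2,0): S=58.0413. Δ = (V_up−V_dn)/(S_up−S_dn) = (12.2640−0.0000)/(69.6496−45.8526) = 0.5154. V = [p*·12.2640 + (1−p*)·0.0000]/1.03 = 6.9698. B = V − Δ·S = -22.9423.
(2,1): S=88.1640. Δ = (V_up−V_dn)/(S_up−S_dn) = (45.6026−12.2640)/(105.7968−69.6496) = 0.9223. V = [p*·45.6026 + (1−p*)·12.2640]/1.03 = 30.8537. B = V − Δ·S = -50.4601.
(2,2): S=133.9200. Δ = (V_up−V_dn)/(S_up−S_dn) = (100.5098−45.6026)/(160.7040−105.7968) = 1.0000. V = [p*·100.5098 + (1−p*)·45.6026]/1.03 = 75.4791. B = V − Δ·S = -58.4409.
(1,0): S=73.4700. Δ = (V_up−V_dn)/(S_up−S_dn) = (30.8537−6.9698)/(88.1640−58.0413) = 0.7929. V = [p*·30.8537 + (1−p*)·6.9698]/1.03 = 20.3404. B = V − Δ·S = -37.9129.
(1,1): S=111.6000. Δ = (V_up−V_dn)/(S_up−S_dn) = (75.4791−30.8537)/(133.9200−88.1640) = 0.9753. V = [p*·75.4791 + (1−p*)·30.8537]/1.03 = 55.3164. B = V − Δ·S = -53.5260.
(0,0): S=93.0000. Δ = (V_up−V_dn)/(S_up−S_dn) = (55.3164−20.3404)/(111.6000−73.4700) = 0.9173. V = [p*·55.3164 + (1−p*)·20.3404]/1.03 = 39.6254. B = V − Δ·S = -45.6819.
Root portfolio cost Δ·93+B reproduces V0=39.6254.

(0,0): Delta=0.9173 Bond=-45.6819
(1,0): Delta=0.7929 Bond=-37.9129
(1,1): Delta=0.9753 Bond=-53.5260
(2,0): Delta=0.5154 Bond=-22.9423
(2,1): Delta=0.9223 Bond=-50.4601
(2,2): Delta=1.0000 Bond=-58.4409
(3,0): Delta=0.0000 Bond=0.0000
(3,1): Delta=0.7557 Bond=-40.3689
(3,2): Delta=1.0000 Bond=-60.1942
(3,3): Delta=1.0000 Bond=-60.1942
V0=39.6254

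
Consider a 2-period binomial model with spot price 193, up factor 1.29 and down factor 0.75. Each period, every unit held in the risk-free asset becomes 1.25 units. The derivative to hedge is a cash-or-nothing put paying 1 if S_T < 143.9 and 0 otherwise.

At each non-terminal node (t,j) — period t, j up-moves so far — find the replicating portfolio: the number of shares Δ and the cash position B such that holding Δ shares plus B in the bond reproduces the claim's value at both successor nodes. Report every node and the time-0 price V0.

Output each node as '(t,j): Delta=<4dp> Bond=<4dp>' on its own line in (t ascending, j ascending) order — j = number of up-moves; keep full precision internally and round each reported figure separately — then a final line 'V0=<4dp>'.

(0,0): Delta=-0.0006 Bond=0.1133
(1,0): Delta=-0.0128 Bond=1.9111
(1,1): Delta=0.0000 Bond=0.0000
V0=0.0035

Under the risk-neutral measure, an up-move has probability p* = (R−d)/(u−d) = 0.9259 and values discount at R = 1.25.
Payoff layer (t=2): V(2,0)=1.0000, V(2,1)=0.0000, V(2,2)=0.0000
  t=1,j=0: stock 144.7500 → up 186.7275 (V=0.0000), down 108.5625 (V=1.0000). Price 0.0593; hedge Δ=-0.0128, bond B=1.9111.
  t=1,j=1: stock 248.9700 → up 321.1713 (V=0.0000), down 186.7275 (V=0.0000). Price 0.0000; hedge Δ=0.0000, bond B=0.0000.
  t=0,j=0: stock 193.0000 → up 248.9700 (V=0.0000), down 144.7500 (V=0.0593). Price 0.0035; hedge Δ=-0.0006, bond B=0.1133.
Root portfolio cost Δ·193+B reproduces V0=0.0035.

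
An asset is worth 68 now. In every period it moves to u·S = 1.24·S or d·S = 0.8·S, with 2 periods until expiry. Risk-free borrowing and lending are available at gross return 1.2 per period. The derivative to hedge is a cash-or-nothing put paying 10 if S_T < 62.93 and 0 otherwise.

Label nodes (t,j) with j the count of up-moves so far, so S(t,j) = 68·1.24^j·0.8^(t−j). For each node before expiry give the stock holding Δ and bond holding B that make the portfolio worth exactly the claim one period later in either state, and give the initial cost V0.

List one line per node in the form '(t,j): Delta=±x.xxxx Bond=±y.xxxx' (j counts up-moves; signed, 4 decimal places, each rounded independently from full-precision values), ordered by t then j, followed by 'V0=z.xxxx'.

(0,0): Delta=-0.0253 Bond=1.7792
(1,0): Delta=-0.4178 Bond=23.4848
(1,1): Delta=0.0000 Bond=0.0000
V0=0.0574

Under the risk-neutral measure, an up-move has probability p* = (R−d)/(u−d) = 0.9091 and values discount at R = 1.2.
Payoff layer (t=2): V(2,0)=10.0000, V(2,1)=0.0000, V(2,2)=0.0000
Node (1,0) S=54.4000: V=(p*·0.0000+(1−p*)·10.0000)/1.2=0.7576; Δ=(0.0000−10.0000)/(67.4560−43.5200)=-0.4178; B=V−Δ·S=23.4848
Node (1,1) S=84.3200: V=(p*·0.0000+(1−p*)·0.0000)/1.2=0.0000; Δ=(0.0000−0.0000)/(104.5568−67.4560)=0.0000; B=V−Δ·S=0.0000
Node (0,0) S=68.0000: V=(p*·0.0000+(1−p*)·0.7576)/1.2=0.0574; Δ=(0.0000−0.7576)/(84.3200−54.4000)=-0.0253; B=V−Δ·S=1.7792
The time-0 hedge costs 0.0574, which is the no-arbitrage price.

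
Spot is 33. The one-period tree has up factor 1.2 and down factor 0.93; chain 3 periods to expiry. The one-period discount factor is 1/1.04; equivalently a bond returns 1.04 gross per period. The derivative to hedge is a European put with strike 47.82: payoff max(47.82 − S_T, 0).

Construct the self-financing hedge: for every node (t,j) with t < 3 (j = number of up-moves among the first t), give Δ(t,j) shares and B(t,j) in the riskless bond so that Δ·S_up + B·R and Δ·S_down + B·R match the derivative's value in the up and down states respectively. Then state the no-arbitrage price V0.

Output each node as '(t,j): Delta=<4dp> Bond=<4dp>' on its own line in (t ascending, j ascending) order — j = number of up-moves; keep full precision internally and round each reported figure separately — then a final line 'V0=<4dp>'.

The replicating-portfolio and risk-neutral prices coincide; use p* = (1.04−0.93)/(1.2−0.93) = 0.4074 for the latter.
Payoff layer (t=3): V(3,0)=21.2762, V(3,1)=13.5700, V(3,2)=3.6264, V(3,3)=0.0000
Node (2,0) S=28.5417: V=(p*·13.5700+(1−p*)·21.2762)/1.04=17.4391; Δ=(13.5700−21.2762)/(34.2500−26.5438)=-1.0000; B=V−Δ·S=45.9808
Node (2,1) S=36.8280: V=(p*·3.6264+(1−p*)·13.5700)/1.04=9.1528; Δ=(3.6264−13.5700)/(44.1936−34.2500)=-1.0000; B=V−Δ·S=45.9808
Node (2,2) S=47.5200: V=(p*·0.0000+(1−p*)·3.6264)/1.04=2.0663; Δ=(0.0000−3.6264)/(57.0240−44.1936)=-0.2826; B=V−Δ·S=15.4974
Node (1,0) S=30.6900: V=(p*·9.1528+(1−p*)·17.4391)/1.04=13.5223; Δ=(9.1528−17.4391)/(36.8280−28.5417)=-1.0000; B=V−Δ·S=44.2123
Node (1,1) S=39.6000: V=(p*·2.0663+(1−p*)·9.1528)/1.04=6.0247; Δ=(2.0663−9.1528)/(47.5200−36.8280)=-0.6628; B=V−Δ·S=32.2708
Node (0,0) S=33.0000: V=(p*·6.0247+(1−p*)·13.5223)/1.04=10.0651; Δ=(6.0247−13.5223)/(39.6000−30.6900)=-0.8415; B=V−Δ·S=37.8339
Each (Δ,B) replicates both successor values, so the strategy is self-financing and V0 is arbitrage-free.

(0,0): Delta=-0.8415 Bond=37.8339
(1,0): Delta=-1.0000 Bond=44.2123
(1,1): Delta=-0.6628 Bond=32.2708
(2,0): Delta=-1.0000 Bond=45.9808
(2,1): Delta=-1.0000 Bond=45.9808
(2,2): Delta=-0.2826 Bond=15.4974
V0=10.0651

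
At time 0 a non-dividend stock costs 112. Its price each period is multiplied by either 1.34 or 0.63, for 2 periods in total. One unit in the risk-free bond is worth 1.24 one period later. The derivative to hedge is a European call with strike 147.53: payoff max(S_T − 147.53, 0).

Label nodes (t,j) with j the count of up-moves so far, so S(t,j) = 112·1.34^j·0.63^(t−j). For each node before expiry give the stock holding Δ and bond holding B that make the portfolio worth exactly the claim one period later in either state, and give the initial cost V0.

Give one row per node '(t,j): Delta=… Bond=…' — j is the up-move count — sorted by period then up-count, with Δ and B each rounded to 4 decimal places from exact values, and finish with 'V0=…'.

(0,0): Delta=0.4668 Bond=-26.5638
(1,0): Delta=0.0000 Bond=0.0000
(1,1): Delta=0.5028 Bond=-38.3390
V0=25.7205

Risk-neutral probability p* = (R−d)/(u−d) = (1.24−0.63)/(1.34−0.63) = 0.8592.
At expiry t=2: V(2,0)=0.0000, V(2,1)=0.0000, V(2,2)=53.5772
Node (1,0) S=70.5600: V=(p*·0.0000+(1−p*)·0.0000)/1.24=0.0000; Δ=(0.0000−0.0000)/(94.5504−44.4528)=0.0000; B=V−Δ·S=0.0000
Node (1,1) S=150.0800: V=(p*·53.5772+(1−p*)·0.0000)/1.24=37.1219; Δ=(53.5772−0.0000)/(201.1072−94.5504)=0.5028; B=V−Δ·S=-38.3390
Node (0,0) S=112.0000: V=(p*·37.1219+(1−p*)·0.0000)/1.24=25.7205; Δ=(37.1219−0.0000)/(150.0800−70.5600)=0.4668; B=V−Δ·S=-26.5638
Self-financing check: at every node Δ·S+B equals the discounted successor values.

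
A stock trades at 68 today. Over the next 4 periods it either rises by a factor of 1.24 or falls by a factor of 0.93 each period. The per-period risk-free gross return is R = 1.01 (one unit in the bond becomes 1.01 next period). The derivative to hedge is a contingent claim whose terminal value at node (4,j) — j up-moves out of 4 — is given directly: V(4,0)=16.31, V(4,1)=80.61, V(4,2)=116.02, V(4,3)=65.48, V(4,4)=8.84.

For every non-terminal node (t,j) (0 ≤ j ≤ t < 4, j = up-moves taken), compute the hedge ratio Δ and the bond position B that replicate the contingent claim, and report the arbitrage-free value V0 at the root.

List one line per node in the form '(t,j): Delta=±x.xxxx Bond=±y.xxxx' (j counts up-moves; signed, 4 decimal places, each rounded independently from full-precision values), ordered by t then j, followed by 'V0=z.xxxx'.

(0,0): Delta=1.5142 Bond=-37.7869
(1,0): Delta=2.2796 Bond=-86.5707
(1,1): Delta=-0.1363 Bond=101.0021
(2,0): Delta=3.0870 Bond=-134.9181
(2,1): Delta=0.5388 Bond=49.0736
(2,2): Delta=-1.5919 Bond=254.2104
(3,0): Delta=3.7922 Bond=-174.8416
(3,1): Delta=1.5663 Bond=-25.3663
(3,2): Delta=-1.6766 Bond=264.9901
(3,3): Delta=-1.4092 Bond=233.0693
V0=65.1783

Since d<R<u, set p* = (R−d)/(u−d) = 0.2581; price each node as the discounted p*-expectation of its children.
Payoff layer (t=4): V(4,0)=16.3100, V(4,1)=80.6100, V(4,2)=116.0200, V(4,3)=65.4800, V(4,4)=8.8400
  t=3,j=0: stock 54.6963 → up 67.8234 (V=80.6100), down 50.8675 (V=16.3100). Price 32.5778; hedge Δ=3.7922, bond B=-174.8416.
  t=3,j=1: stock 72.9284 → up 90.4312 (V=116.0200), down 67.8234 (V=80.6100). Price 88.8595; hedge Δ=1.5663, bond B=-25.3663.
  t=3,j=2: stock 97.2378 → up 120.5749 (V=65.4800), down 90.4312 (V=116.0200). Price 101.9578; hedge Δ=-1.6766, bond B=264.9901.
  t=3,j=3: stock 129.6504 → up 160.7665 (V=8.8400), down 120.5749 (V=65.4800). Price 50.3596; hedge Δ=-1.4092, bond B=233.0693.
  t=2,j=0: stock 58.8132 → up 72.9284 (V=88.8595), down 54.6963 (V=32.5778). Price 46.6357; hedge Δ=3.0870, bond B=-134.9181.
  t=2,j=1: stock 78.4176 → up 97.2378 (V=101.9578), down 72.9284 (V=88.8595). Price 91.3264; hedge Δ=0.5388, bond B=49.0736.
  t=2,j=2: stock 104.5568 → up 129.6504 (V=50.3596), down 97.2378 (V=101.9578). Price 87.7645; hedge Δ=-1.5919, bond B=254.2104.
  t=1,j=0: stock 63.2400 → up 78.4176 (V=91.3264), down 58.8132 (V=46.6357). Price 57.5929; hedge Δ=2.2796, bond B=-86.5707.
  t=1,j=1: stock 84.3200 → up 104.5568 (V=87.7645), down 78.4176 (V=91.3264). Price 89.5121; hedge Δ=-0.1363, bond B=101.0021.
  t=0,j=0: stock 68.0000 → up 84.3200 (V=89.5121), down 63.2400 (V=57.5929). Price 65.1783; hedge Δ=1.5142, bond B=-37.7869.
Check: Δ(0,0)·S0 + B(0,0) = 65.1783 = V0.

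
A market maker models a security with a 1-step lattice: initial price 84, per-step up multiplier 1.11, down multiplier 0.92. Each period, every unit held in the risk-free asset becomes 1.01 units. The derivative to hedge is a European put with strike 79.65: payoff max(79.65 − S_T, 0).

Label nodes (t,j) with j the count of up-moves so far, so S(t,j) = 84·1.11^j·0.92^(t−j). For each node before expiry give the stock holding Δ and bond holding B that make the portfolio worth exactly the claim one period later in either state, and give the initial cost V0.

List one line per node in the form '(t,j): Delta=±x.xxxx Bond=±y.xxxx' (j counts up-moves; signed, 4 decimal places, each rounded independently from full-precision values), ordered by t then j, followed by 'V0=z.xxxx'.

No-arbitrage ⇒ martingale measure with p* = (R−d)/(u−d) = 0.4737.
Payoff layer (t=1): V(1,0)=2.3700, V(1,1)=0.0000
  t=0,j=0: stock 84.0000 → up 93.2400 (V=0.0000), down 77.2800 (V=2.3700). Price 1.2350; hedge Δ=-0.1485, bond B=13.7087.
Root portfolio cost Δ·84+B reproduces V0=1.2350.

(0,0): Delta=-0.1485 Bond=13.7087
V0=1.2350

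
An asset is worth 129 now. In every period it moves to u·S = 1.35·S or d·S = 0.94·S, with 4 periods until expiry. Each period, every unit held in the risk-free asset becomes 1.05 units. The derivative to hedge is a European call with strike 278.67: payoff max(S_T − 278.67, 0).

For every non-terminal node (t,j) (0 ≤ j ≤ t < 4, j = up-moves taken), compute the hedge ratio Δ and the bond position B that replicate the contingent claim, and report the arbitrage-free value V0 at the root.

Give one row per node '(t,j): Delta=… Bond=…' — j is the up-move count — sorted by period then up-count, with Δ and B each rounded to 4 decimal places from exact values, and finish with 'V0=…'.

No-arbitrage ⇒ martingale measure with p* = (R−d)/(u−d) = 0.2683.
Payoff layer (t=4): V(4,0)=0.0000, V(4,1)=0.0000, V(4,2)=0.0000, V(4,3)=19.6751, V(4,4)=149.8043
Node (3,0) S=107.1453: V=(p*·0.0000+(1−p*)·0.0000)/1.05=0.0000; Δ=(0.0000−0.0000)/(144.6462−100.7166)=0.0000; B=V−Δ·S=0.0000
Node (3,1) S=153.8789: V=(p*·0.0000+(1−p*)·0.0000)/1.05=0.0000; Δ=(0.0000−0.0000)/(207.7366−144.6462)=0.0000; B=V−Δ·S=0.0000
Node (3,2) S=220.9964: V=(p*·19.6751+(1−p*)·0.0000)/1.05=5.0273; Δ=(19.6751−0.0000)/(298.3451−207.7366)=0.2171; B=V−Δ·S=-42.9607
Node (3,3) S=317.3884: V=(p*·149.8043+(1−p*)·19.6751)/1.05=51.9884; Δ=(149.8043−19.6751)/(428.4743−298.3451)=1.0000; B=V−Δ·S=-265.4000
Node (2,0) S=113.9844: V=(p*·0.0000+(1−p*)·0.0000)/1.05=0.0000; Δ=(0.0000−0.0000)/(153.8789−107.1453)=0.0000; B=V−Δ·S=0.0000
Node (2,1) S=163.7010: V=(p*·5.0273+(1−p*)·0.0000)/1.05=1.2846; Δ=(5.0273−0.0000)/(220.9964−153.8789)=0.0749; B=V−Δ·S=-10.9772
Node (2,2) S=235.1025: V=(p*·51.9884+(1−p*)·5.0273)/1.05=16.7873; Δ=(51.9884−5.0273)/(317.3884−220.9964)=0.4872; B=V−Δ·S=-97.7519
Node (1,0) S=121.2600: V=(p*·1.2846+(1−p*)·0.0000)/1.05=0.3282; Δ=(1.2846−0.0000)/(163.7010−113.9844)=0.0258; B=V−Δ·S=-2.8049
Node (1,1) S=174.1500: V=(p*·16.7873+(1−p*)·1.2846)/1.05=5.1846; Δ=(16.7873−1.2846)/(235.1025−163.7010)=0.2171; B=V−Δ·S=-32.6269
Node (0,0) S=129.0000: V=(p*·5.1846+(1−p*)·0.3282)/1.05=1.5535; Δ=(5.1846−0.3282)/(174.1500−121.2600)=0.0918; B=V−Δ·S=-10.2913
Root portfolio cost Δ·129+B reproduces V0=1.5535.

(0,0): Delta=0.0918 Bond=-10.2913
(1,0): Delta=0.0258 Bond=-2.8049
(1,1): Delta=0.2171 Bond=-32.6269
(2,0): Delta=0.0000 Bond=0.0000
(2,1): Delta=0.0749 Bond=-10.9772
(2,2): Delta=0.4872 Bond=-97.7519
(3,0): Delta=0.0000 Bond=0.0000
(3,1): Delta=0.0000 Bond=0.0000
(3,2): Delta=0.2171 Bond=-42.9607
(3,3): Delta=1.0000 Bond=-265.4000
V0=1.5535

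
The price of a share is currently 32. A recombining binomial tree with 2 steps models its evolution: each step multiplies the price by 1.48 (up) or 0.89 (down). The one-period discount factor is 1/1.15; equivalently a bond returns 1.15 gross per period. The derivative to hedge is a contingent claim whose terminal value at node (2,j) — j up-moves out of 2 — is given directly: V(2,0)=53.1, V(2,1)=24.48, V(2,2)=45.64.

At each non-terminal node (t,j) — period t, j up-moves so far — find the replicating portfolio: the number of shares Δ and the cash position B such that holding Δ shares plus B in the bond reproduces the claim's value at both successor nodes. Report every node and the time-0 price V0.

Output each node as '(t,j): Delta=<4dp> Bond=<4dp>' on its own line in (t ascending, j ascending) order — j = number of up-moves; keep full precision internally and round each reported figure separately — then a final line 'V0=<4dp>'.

(0,0): Delta=-0.3078 Bond=38.2374
(1,0): Delta=-1.7032 Bond=83.7153
(1,1): Delta=0.7573 Bond=-6.4690
V0=28.3877

Under the risk-neutral measure, an up-move has probability p* = (R−d)/(u−d) = 0.4407 and values discount at R = 1.15.
At expiry t=2: V(2,0)=53.1000, V(2,1)=24.4800, V(2,2)=45.6400
  t=1,j=0: stock 28.4800 → up 42.1504 (V=24.4800), down 25.3472 (V=53.1000). Price 35.2068; hedge Δ=-1.7032, bond B=83.7153.
  t=1,j=1: stock 47.3600 → up 70.0928 (V=45.6400), down 42.1504 (V=24.4800). Price 29.3954; hedge Δ=0.7573, bond B=-6.4690.
  t=0,j=0: stock 32.0000 → up 47.3600 (V=29.3954), down 28.4800 (V=35.2068). Price 28.3877; hedge Δ=-0.3078, bond B=38.2374.
Check: Δ(0,0)·S0 + B(0,0) = 28.3877 = V0.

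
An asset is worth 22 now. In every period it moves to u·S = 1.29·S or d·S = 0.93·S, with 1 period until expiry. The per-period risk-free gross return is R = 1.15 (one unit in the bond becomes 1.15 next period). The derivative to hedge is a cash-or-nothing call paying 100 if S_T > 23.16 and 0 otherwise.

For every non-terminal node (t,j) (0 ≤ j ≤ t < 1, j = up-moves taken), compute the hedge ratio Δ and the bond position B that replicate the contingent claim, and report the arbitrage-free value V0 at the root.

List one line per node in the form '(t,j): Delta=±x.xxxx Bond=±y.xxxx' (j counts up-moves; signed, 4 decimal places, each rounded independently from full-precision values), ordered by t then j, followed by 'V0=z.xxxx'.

(0,0): Delta=12.6263 Bond=-224.6377
V0=53.1401

Under the risk-neutral measure, an up-move has probability p* = (R−d)/(u−d) = 0.6111 and values discount at R = 1.15.
Terminal values V(1,·): V(1,0)=0.0000, V(1,1)=100.0000
(0,0): S=22.0000. Δ = (V_up−V_dn)/(S_up−S_dn) = (100.0000−0.0000)/(28.3800−20.4600) = 12.6263. V = [p*·100.0000 + (1−p*)·0.0000]/1.15 = 53.1401. B = V − Δ·S = -224.6377.
Check: Δ(0,0)·S0 + B(0,0) = 53.1401 = V0.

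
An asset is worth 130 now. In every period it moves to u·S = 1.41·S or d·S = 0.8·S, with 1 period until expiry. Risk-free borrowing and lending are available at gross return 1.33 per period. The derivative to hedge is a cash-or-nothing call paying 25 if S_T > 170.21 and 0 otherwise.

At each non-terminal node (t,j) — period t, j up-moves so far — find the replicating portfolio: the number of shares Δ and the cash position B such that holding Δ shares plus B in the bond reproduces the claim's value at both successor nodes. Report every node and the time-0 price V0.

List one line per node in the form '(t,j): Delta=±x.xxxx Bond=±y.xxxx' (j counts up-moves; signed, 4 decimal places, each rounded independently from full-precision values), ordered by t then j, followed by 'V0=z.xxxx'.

Since d<R<u, set p* = (R−d)/(u−d) = 0.8689; price each node as the discounted p*-expectation of its children.
Terminal values V(1,·): V(1,0)=0.0000, V(1,1)=25.0000
Node (0,0) S=130.0000: V=(p*·25.0000+(1−p*)·0.0000)/1.33=16.3318; Δ=(25.0000−0.0000)/(183.3000−104.0000)=0.3153; B=V−Δ·S=-24.6518
Root portfolio cost Δ·130+B reproduces V0=16.3318.

(0,0): Delta=0.3153 Bond=-24.6518
V0=16.3318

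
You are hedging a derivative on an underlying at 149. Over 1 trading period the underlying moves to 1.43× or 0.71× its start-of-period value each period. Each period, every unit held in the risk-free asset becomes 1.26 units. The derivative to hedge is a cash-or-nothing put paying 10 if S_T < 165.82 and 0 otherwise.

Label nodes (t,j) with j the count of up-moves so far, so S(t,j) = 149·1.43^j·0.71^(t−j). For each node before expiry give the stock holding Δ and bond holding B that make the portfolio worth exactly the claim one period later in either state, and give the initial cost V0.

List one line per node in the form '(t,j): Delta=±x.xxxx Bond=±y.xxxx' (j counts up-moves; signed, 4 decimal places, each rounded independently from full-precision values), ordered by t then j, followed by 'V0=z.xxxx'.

(0,0): Delta=-0.0932 Bond=15.7628
V0=1.8739

No-arbitrage ⇒ martingale measure with p* = (R−d)/(u−d) = 0.7639.
Terminal values V(1,·): V(1,0)=10.0000, V(1,1)=0.0000
  t=0,j=0: stock 149.0000 → up 213.0700 (V=0.0000), down 105.7900 (V=10.0000). Price 1.8739; hedge Δ=-0.0932, bond B=15.7628.
Root portfolio cost Δ·149+B reproduces V0=1.8739.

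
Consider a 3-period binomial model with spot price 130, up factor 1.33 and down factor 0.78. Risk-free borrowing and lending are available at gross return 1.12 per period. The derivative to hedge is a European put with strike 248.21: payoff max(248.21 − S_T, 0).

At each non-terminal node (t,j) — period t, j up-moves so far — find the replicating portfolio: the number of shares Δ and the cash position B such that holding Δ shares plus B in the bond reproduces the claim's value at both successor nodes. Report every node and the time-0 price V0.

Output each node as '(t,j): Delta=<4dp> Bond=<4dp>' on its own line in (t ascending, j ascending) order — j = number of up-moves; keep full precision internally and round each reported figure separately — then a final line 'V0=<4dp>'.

(0,0): Delta=-0.7544 Bond=154.4389
(1,0): Delta=-1.0000 Bond=197.8715
(1,1): Delta=-0.6655 Bond=157.5922
(2,0): Delta=-1.0000 Bond=221.6161
(2,1): Delta=-1.0000 Bond=221.6161
(2,2): Delta=-0.5443 Bond=148.6395
V0=56.3619

The replicating-portfolio and risk-neutral prices coincide; use p* = (1.12−0.78)/(1.33−0.78) = 0.6182 for the latter.
Payoff layer (t=3): V(3,0)=186.5182, V(3,1)=143.0176, V(3,2)=68.8435, V(3,3)=0.0000
  t=2,j=0: stock 79.0920 → up 105.1924 (V=143.0176), down 61.6918 (V=186.5182). Price 142.5241; hedge Δ=-1.0000, bond B=221.6161.
  t=2,j=1: stock 134.8620 → up 179.3665 (V=68.8435), down 105.1924 (V=143.0176). Price 86.7541; hedge Δ=-1.0000, bond B=221.6161.
  t=2,j=2: stock 229.9570 → up 305.8428 (V=0.0000), down 179.3665 (V=68.8435). Price 23.4694; hedge Δ=-0.5443, bond B=148.6395.
  t=1,j=0: stock 101.4000 → up 134.8620 (V=86.7541), down 79.0920 (V=142.5241). Price 96.4715; hedge Δ=-1.0000, bond B=197.8715.
  t=1,j=1: stock 172.9000 → up 229.9570 (V=23.4694), down 134.8620 (V=86.7541). Price 42.5291; hedge Δ=-0.6655, bond B=157.5922.
  t=0,j=0: stock 130.0000 → up 172.9000 (V=42.5291), down 101.4000 (V=96.4715). Price 56.3619; hedge Δ=-0.7544, bond B=154.4389.
Check: Δ(0,0)·S0 + B(0,0) = 56.3619 = V0.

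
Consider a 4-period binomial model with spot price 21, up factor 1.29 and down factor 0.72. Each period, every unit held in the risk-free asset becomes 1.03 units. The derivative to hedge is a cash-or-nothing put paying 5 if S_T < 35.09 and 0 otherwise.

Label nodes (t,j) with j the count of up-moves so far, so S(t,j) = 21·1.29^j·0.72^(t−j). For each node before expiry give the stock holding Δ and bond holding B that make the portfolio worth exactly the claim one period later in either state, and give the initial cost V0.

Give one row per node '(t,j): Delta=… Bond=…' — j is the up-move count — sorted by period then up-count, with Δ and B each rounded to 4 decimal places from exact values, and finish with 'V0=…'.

(0,0): Delta=-0.0615 Bond=5.3451
(1,0): Delta=0.0000 Bond=4.5757
(1,1): Delta=-0.0903 Bond=6.2853
(2,0): Delta=0.0000 Bond=4.7130
(2,1): Delta=0.0000 Bond=4.7130
(2,2): Delta=-0.1325 Bond=7.9507
(3,0): Delta=0.0000 Bond=4.8544
(3,1): Delta=0.0000 Bond=4.8544
(3,2): Delta=0.0000 Bond=4.8544
(3,3): Delta=-0.1946 Bond=10.9862
V0=4.0538

Since d<R<u, set p* = (R−d)/(u−d) = 0.5439; price each node as the discounted p*-expectation of its children.
Terminal values V(4,·): V(4,0)=5.0000, V(4,1)=5.0000, V(4,2)=5.0000, V(4,3)=5.0000, V(4,4)=0.0000
Node (3,0) S=7.8382: V=(p*·5.0000+(1−p*)·5.0000)/1.03=4.8544; Δ=(5.0000−5.0000)/(10.1113−5.6435)=0.0000; B=V−Δ·S=4.8544
Node (3,1) S=14.0435: V=(p*·5.0000+(1−p*)·5.0000)/1.03=4.8544; Δ=(5.0000−5.0000)/(18.1161−10.1113)=0.0000; B=V−Δ·S=4.8544
Node (3,2) S=25.1612: V=(p*·5.0000+(1−p*)·5.0000)/1.03=4.8544; Δ=(5.0000−5.0000)/(32.4579−18.1161)=0.0000; B=V−Δ·S=4.8544
Node (3,3) S=45.0805: V=(p*·0.0000+(1−p*)·5.0000)/1.03=2.2143; Δ=(0.0000−5.0000)/(58.1538−32.4579)=-0.1946; B=V−Δ·S=10.9862
Node (2,0) S=10.8864: V=(p*·4.8544+(1−p*)·4.8544)/1.03=4.7130; Δ=(4.8544−4.8544)/(14.0435−7.8382)=0.0000; B=V−Δ·S=4.7130
Node (2,1) S=19.5048: V=(p*·4.8544+(1−p*)·4.8544)/1.03=4.7130; Δ=(4.8544−4.8544)/(25.1612−14.0435)=0.0000; B=V−Δ·S=4.7130
Node (2,2) S=34.9461: V=(p*·2.2143+(1−p*)·4.8544)/1.03=3.3190; Δ=(2.2143−4.8544)/(45.0805−25.1612)=-0.1325; B=V−Δ·S=7.9507
Node (1,0) S=15.1200: V=(p*·4.7130+(1−p*)·4.7130)/1.03=4.5757; Δ=(4.7130−4.7130)/(19.5048−10.8864)=0.0000; B=V−Δ·S=4.5757
Node (1,1) S=27.0900: V=(p*·3.3190+(1−p*)·4.7130)/1.03=3.8396; Δ=(3.3190−4.7130)/(34.9461−19.5048)=-0.0903; B=V−Δ·S=6.2853
Node (0,0) S=21.0000: V=(p*·3.8396+(1−p*)·4.5757)/1.03=4.0538; Δ=(3.8396−4.5757)/(27.0900−15.1200)=-0.0615; B=V−Δ·S=5.3451
Root portfolio cost Δ·21+B reproduces V0=4.0538.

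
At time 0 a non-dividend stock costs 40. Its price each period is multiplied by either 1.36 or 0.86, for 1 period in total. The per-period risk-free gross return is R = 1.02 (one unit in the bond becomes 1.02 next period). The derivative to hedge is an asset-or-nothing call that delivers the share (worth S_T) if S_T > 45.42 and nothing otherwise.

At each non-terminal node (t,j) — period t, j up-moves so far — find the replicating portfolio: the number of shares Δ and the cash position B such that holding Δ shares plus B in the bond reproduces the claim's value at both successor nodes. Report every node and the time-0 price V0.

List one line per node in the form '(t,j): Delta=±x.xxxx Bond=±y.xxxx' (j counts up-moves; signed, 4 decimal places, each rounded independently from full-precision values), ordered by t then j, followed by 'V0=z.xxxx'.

Since d<R<u, set p* = (R−d)/(u−d) = 0.3200; price each node as the discounted p*-expectation of its children.
Payoff layer (t=1): V(1,0)=0.0000, V(1,1)=54.4000
  t=0,j=0: stock 40.0000 → up 54.4000 (V=54.4000), down 34.4000 (V=0.0000). Price 17.0667; hedge Δ=2.7200, bond B=-91.7333.
Each (Δ,B) replicates both successor values, so the strategy is self-financing and V0 is arbitrage-free.

(0,0): Delta=2.7200 Bond=-91.7333
V0=17.0667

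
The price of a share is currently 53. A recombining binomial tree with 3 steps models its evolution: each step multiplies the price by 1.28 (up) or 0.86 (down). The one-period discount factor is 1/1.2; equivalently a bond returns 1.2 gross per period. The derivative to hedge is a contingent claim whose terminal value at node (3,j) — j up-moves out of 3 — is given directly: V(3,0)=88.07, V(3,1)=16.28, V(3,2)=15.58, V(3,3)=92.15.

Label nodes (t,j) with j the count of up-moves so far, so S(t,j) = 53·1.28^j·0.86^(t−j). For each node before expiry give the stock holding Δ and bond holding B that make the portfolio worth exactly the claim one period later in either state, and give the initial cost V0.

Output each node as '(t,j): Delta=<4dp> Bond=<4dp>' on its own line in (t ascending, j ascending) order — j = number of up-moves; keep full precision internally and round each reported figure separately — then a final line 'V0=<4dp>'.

Risk-neutral probability p* = (R−d)/(u−d) = (1.2−0.86)/(1.28−0.86) = 0.8095.
Terminal payoffs: V(3,0)=88.0700, V(3,1)=16.2800, V(3,2)=15.5800, V(3,3)=92.1500
Node (2,0) S=39.1988: V=(p*·16.2800+(1−p*)·88.0700)/1.2=24.9619; Δ=(16.2800−88.0700)/(50.1745−33.7110)=-4.3606; B=V−Δ·S=195.8905
Node (2,1) S=58.3424: V=(p*·15.5800+(1−p*)·16.2800)/1.2=13.0944; Δ=(15.5800−16.2800)/(74.6783−50.1745)=-0.0286; B=V−Δ·S=14.7611
Node (2,2) S=86.8352: V=(p*·92.1500+(1−p*)·15.5800)/1.2=64.6377; Δ=(92.1500−15.5800)/(111.1491−74.6783)=2.0995; B=V−Δ·S=-117.6718
Node (1,0) S=45.5800: V=(p*·13.0944+(1−p*)·24.9619)/1.2=12.7958; Δ=(13.0944−24.9619)/(58.3424−39.1988)=-0.6199; B=V−Δ·S=41.0516
Node (1,1) S=67.8400: V=(p*·64.6377+(1−p*)·13.0944)/1.2=45.6833; Δ=(64.6377−13.0944)/(86.8352−58.3424)=1.8090; B=V−Δ·S=-77.0388
Node (0,0) S=53.0000: V=(p*·45.6833+(1−p*)·12.7958)/1.2=32.8492; Δ=(45.6833−12.7958)/(67.8400−45.5800)=1.4774; B=V−Δ·S=-45.4545
Self-financing check: at every node Δ·S+B equals the discounted successor values.

(0,0): Delta=1.4774 Bond=-45.4545
(1,0): Delta=-0.6199 Bond=41.0516
(1,1): Delta=1.8090 Bond=-77.0388
(2,0): Delta=-4.3606 Bond=195.8905
(2,1): Delta=-0.0286 Bond=14.7611
(2,2): Delta=2.0995 Bond=-117.6718
V0=32.8492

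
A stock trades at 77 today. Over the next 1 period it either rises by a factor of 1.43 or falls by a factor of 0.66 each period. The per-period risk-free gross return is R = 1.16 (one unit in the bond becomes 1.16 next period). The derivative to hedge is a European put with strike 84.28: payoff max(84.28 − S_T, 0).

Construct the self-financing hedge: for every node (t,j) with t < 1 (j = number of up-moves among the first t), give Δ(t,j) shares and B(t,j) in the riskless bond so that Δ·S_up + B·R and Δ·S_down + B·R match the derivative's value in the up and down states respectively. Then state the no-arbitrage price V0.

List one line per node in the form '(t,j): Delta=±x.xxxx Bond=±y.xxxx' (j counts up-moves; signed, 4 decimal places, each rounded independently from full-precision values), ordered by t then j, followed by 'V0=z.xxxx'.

The replicating-portfolio and risk-neutral prices coincide; use p* = (1.16−0.66)/(1.43−0.66) = 0.6494 for the latter.
At expiry t=1: V(1,0)=33.4600, V(1,1)=0.0000
Node (0,0) S=77.0000: V=(p*·0.0000+(1−p*)·33.4600)/1.16=10.1144; Δ=(0.0000−33.4600)/(110.1100−50.8200)=-0.5643; B=V−Δ·S=53.5690
Each (Δ,B) replicates both successor values, so the strategy is self-financing and V0 is arbitrage-free.

(0,0): Delta=-0.5643 Bond=53.5690
V0=10.1144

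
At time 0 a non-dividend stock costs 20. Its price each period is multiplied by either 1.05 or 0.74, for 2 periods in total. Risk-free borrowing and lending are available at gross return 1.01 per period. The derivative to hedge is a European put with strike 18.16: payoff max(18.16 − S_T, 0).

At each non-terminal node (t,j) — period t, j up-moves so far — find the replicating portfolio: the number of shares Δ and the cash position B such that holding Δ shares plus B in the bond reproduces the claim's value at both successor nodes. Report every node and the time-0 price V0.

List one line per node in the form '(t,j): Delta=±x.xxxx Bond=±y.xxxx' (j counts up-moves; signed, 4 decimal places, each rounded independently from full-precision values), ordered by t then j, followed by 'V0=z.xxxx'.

No-arbitrage ⇒ martingale measure with p* = (R−d)/(u−d) = 0.8710.
Payoff layer (t=2): V(2,0)=7.2080, V(2,1)=2.6200, V(2,2)=0.0000
  t=1,j=0: stock 14.8000 → up 15.5400 (V=2.6200), down 10.9520 (V=7.2080). Price 3.1802; hedge Δ=-1.0000, bond B=17.9802.
  t=1,j=1: stock 21.0000 → up 22.0500 (V=0.0000), down 15.5400 (V=2.6200). Price 0.3347; hedge Δ=-0.4025, bond B=8.7863.
  t=0,j=0: stock 20.0000 → up 21.0000 (V=0.3347), down 14.8000 (V=3.1802). Price 0.6949; hedge Δ=-0.4589, bond B=9.8739.
The time-0 hedge costs 0.6949, which is the no-arbitrage price.

(0,0): Delta=-0.4589 Bond=9.8739
(1,0): Delta=-1.0000 Bond=17.9802
(1,1): Delta=-0.4025 Bond=8.7863
V0=0.6949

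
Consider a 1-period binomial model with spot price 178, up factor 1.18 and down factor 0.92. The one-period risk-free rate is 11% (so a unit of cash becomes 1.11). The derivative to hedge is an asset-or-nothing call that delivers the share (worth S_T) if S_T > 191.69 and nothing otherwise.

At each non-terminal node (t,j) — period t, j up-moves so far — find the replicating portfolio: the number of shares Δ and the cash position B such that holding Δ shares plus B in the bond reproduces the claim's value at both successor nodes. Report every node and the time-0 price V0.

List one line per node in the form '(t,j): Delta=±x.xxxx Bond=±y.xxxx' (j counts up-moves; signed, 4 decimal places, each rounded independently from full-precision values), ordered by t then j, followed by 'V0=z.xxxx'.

Since d<R<u, set p* = (R−d)/(u−d) = 0.7308; price each node as the discounted p*-expectation of its children.
Terminal payoffs: V(1,0)=0.0000, V(1,1)=210.0400
(0,0): S=178.0000. Δ = (V_up−V_dn)/(S_up−S_dn) = (210.0400−0.0000)/(210.0400−163.7600) = 4.5385. V = [p*·210.0400 + (1−p*)·0.0000]/1.11 = 138.2800. B = V − Δ·S = -669.5662.
The time-0 hedge costs 138.2800, which is the no-arbitrage price.

(0,0): Delta=4.5385 Bond=-669.5662
V0=138.2800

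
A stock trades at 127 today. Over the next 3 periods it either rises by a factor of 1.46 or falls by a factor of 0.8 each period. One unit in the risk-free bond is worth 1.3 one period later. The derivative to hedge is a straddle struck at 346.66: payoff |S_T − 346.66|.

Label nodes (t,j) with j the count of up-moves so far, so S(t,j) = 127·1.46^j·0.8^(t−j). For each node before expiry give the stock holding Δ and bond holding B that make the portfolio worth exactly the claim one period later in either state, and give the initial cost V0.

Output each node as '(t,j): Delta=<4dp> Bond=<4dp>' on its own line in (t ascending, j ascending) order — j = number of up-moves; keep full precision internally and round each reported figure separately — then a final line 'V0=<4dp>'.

Risk-neutral probability p* = (R−d)/(u−d) = (1.3−0.8)/(1.46−0.8) = 0.7576.
Terminal payoffs: V(3,0)=281.6360, V(3,1)=227.9912, V(3,2)=130.0894, V(3,3)=48.5813
  t=2,j=0: stock 81.2800 → up 118.6688 (V=227.9912), down 65.0240 (V=281.6360). Price 185.3815; hedge Δ=-1.0000, bond B=266.6615.
  t=2,j=1: stock 148.3360 → up 216.5706 (V=130.0894), down 118.6688 (V=227.9912). Price 118.3255; hedge Δ=-1.0000, bond B=266.6615.
  t=2,j=2: stock 270.7132 → up 395.2413 (V=48.5813), down 216.5706 (V=130.0894). Price 52.5699; hedge Δ=-0.4562, bond B=176.0671.
  t=1,j=0: stock 101.6000 → up 148.3360 (V=118.3255), down 81.2800 (V=185.3815). Price 103.5243; hedge Δ=-1.0000, bond B=205.1243.
  t=1,j=1: stock 185.4200 → up 270.7132 (V=52.5699), down 148.3360 (V=118.3255). Price 52.7005; hedge Δ=-0.5373, bond B=152.3303.
  t=0,j=0: stock 127.0000 → up 185.4200 (V=52.7005), down 101.6000 (V=103.5243). Price 50.0165; hedge Δ=-0.6063, bond B=127.0222.
Root portfolio cost Δ·127+B reproduces V0=50.0165.

(0,0): Delta=-0.6063 Bond=127.0222
(1,0): Delta=-1.0000 Bond=205.1243
(1,1): Delta=-0.5373 Bond=152.3303
(2,0): Delta=-1.0000 Bond=266.6615
(2,1): Delta=-1.0000 Bond=266.6615
(2,2): Delta=-0.4562 Bond=176.0671
V0=50.0165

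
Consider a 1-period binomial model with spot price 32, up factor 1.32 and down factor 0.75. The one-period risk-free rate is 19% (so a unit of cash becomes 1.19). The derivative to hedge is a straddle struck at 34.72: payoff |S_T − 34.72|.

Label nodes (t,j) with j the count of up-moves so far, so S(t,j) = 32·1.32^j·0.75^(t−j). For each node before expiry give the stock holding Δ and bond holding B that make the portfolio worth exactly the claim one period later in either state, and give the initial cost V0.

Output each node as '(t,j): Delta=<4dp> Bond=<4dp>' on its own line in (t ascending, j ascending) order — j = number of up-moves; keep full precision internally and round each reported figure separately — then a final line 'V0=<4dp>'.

(0,0): Delta=-0.1754 Bond=12.5467
V0=6.9326

The replicating-portfolio and risk-neutral prices coincide; use p* = (1.19−0.75)/(1.32−0.75) = 0.7719 for the latter.
Terminal values V(1,·): V(1,0)=10.7200, V(1,1)=7.5200
Node (0,0) S=32.0000: V=(p*·7.5200+(1−p*)·10.7200)/1.19=6.9326; Δ=(7.5200−10.7200)/(42.2400−24.0000)=-0.1754; B=V−Δ·S=12.5467
The time-0 hedge costs 6.9326, which is the no-arbitrage price.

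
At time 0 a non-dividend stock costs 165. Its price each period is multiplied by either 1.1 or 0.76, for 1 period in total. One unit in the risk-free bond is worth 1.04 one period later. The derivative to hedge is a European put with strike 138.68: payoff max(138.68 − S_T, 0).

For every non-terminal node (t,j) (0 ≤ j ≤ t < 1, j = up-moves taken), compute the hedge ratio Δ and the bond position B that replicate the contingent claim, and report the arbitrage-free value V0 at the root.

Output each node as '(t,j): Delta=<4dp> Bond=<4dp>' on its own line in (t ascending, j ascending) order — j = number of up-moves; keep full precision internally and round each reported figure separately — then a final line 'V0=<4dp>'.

The replicating-portfolio and risk-neutral prices coincide; use p* = (1.04−0.76)/(1.1−0.76) = 0.8235 for the latter.
Payoff layer (t=1): V(1,0)=13.2800, V(1,1)=0.0000
Node (0,0) S=165.0000: V=(p*·0.0000+(1−p*)·13.2800)/1.04=2.2534; Δ=(0.0000−13.2800)/(181.5000−125.4000)=-0.2367; B=V−Δ·S=41.3122
Check: Δ(0,0)·S0 + B(0,0) = 2.2534 = V0.

(0,0): Delta=-0.2367 Bond=41.3122
V0=2.2534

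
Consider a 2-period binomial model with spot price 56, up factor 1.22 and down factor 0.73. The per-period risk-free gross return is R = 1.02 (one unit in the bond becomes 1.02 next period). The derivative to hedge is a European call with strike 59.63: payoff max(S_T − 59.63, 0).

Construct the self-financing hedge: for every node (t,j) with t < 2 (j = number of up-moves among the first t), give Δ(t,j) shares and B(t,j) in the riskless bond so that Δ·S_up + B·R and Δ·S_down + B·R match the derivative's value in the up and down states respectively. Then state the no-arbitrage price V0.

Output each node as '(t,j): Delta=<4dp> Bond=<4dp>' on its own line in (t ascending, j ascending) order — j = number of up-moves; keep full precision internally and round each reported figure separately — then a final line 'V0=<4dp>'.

The replicating-portfolio and risk-neutral prices coincide; use p* = (1.02−0.73)/(1.22−0.73) = 0.5918 for the latter.
Payoff layer (t=2): V(2,0)=0.0000, V(2,1)=0.0000, V(2,2)=23.7204
(1,0): S=40.8800. Δ = (V_up−V_dn)/(S_up−S_dn) = (0.0000−0.0000)/(49.8736−29.8424) = 0.0000. V = [p*·0.0000 + (1−p*)·0.0000]/1.02 = 0.0000. B = V − Δ·S = 0.0000.
(1,1): S=68.3200. Δ = (V_up−V_dn)/(S_up−S_dn) = (23.7204−0.0000)/(83.3504−49.8736) = 0.7086. V = [p*·23.7204 + (1−p*)·0.0000]/1.02 = 13.7633. B = V − Δ·S = -34.6456.
(0,0): S=56.0000. Δ = (V_up−V_dn)/(S_up−S_dn) = (13.7633−0.0000)/(68.3200−40.8800) = 0.5016. V = [p*·13.7633 + (1−p*)·0.0000]/1.02 = 7.9859. B = V − Δ·S = -20.1025.
Root portfolio cost Δ·56+B reproduces V0=7.9859.

(0,0): Delta=0.5016 Bond=-20.1025
(1,0): Delta=0.0000 Bond=0.0000
(1,1): Delta=0.7086 Bond=-34.6456
V0=7.9859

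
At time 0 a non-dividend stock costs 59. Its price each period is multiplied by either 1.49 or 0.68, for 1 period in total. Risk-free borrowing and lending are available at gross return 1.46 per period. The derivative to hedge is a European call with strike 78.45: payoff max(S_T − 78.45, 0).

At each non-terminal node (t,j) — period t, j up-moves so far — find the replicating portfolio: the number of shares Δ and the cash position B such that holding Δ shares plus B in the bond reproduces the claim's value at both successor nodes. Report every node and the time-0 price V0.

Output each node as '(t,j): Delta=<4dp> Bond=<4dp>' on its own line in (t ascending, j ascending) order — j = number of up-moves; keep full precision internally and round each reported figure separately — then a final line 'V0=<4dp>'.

(0,0): Delta=0.1979 Bond=-5.4395
V0=6.2395

No-arbitrage ⇒ martingale measure with p* = (R−d)/(u−d) = 0.9630.
Terminal values V(1,·): V(1,0)=0.0000, V(1,1)=9.4600
Node (0,0) S=59.0000: V=(p*·9.4600+(1−p*)·0.0000)/1.46=6.2395; Δ=(9.4600−0.0000)/(87.9100−40.1200)=0.1979; B=V−Δ·S=-5.4395
Check: Δ(0,0)·S0 + B(0,0) = 6.2395 = V0.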